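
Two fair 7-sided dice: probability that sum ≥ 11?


Total outcomes = 7×7 = 49
Favorable (sum ≥ 11): 10
P = 10/49 = 0.2041

P = 0.2041


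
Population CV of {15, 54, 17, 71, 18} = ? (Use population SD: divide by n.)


Mean = 35.0000
SD = 23.1084
CV = (23.1084/35.0000)*100 = 66.0241%

CV = 66.0241%


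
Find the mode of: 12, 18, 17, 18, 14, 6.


Frequencies: 6:1, 12:1, 14:1, 17:1, 18:2
Max frequency = 2
Mode = 18

Mode = 18


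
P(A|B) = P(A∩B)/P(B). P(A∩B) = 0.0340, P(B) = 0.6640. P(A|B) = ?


P(A|B) = 0.0340/0.6640 = 0.0512

P(A|B) = 0.0512


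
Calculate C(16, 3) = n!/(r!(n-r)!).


C(16,3) = 16!/(3! × 13!)
= 20922789888000/(6 × 6227020800)
= 560

C(16,3) = 560


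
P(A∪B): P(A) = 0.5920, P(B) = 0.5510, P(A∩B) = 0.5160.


P(A∪B) = 0.5920 + 0.5510 - 0.5160
= 1.1430 - 0.5160
= 0.6270

P(A∪B) = 0.6270


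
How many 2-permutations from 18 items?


P(18,2) = 18!/16!
= 6402373705728000/20922789888000
= 306

P(18,2) = 306


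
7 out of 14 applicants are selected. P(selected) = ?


P = 7/14 = 0.5000

P = 0.5000


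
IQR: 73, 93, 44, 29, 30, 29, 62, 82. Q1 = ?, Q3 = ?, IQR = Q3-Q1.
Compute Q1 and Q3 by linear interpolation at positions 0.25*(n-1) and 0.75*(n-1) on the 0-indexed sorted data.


Sorted: 29, 29, 30, 44, 62, 73, 82, 93
Q1 (25th %ile) = 29.7500
Q3 (75th %ile) = 75.2500
IQR = 75.2500 - 29.7500 = 45.5000

IQR = 45.5000


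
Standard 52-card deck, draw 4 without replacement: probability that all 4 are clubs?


P(all clubs) = (13/52) × (12/51) × (11/50) × (10/49)
= 0.0026

P = 0.0026


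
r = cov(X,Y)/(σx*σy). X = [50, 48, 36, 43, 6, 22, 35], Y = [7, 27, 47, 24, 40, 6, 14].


Mean X = 34.2857, Mean Y = 23.5714
SD X = 14.468826, SD Y = 14.666357
Cov = -60.734694
r = -60.734694/(14.468826*14.666357) = -0.2862

r = -0.2862


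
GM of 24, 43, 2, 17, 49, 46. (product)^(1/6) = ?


Product = 24 × 43 × 2 × 17 × 49 × 46 = 79088352
GM = 79088352^(1/6) = 20.7182

GM = 20.7182


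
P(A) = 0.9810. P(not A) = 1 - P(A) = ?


P(not A) = 1 - 0.9810 = 0.0190

P(not A) = 0.0190


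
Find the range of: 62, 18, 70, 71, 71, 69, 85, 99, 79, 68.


Max = 99, Min = 18
Range = 99 - 18 = 81

Range = 81


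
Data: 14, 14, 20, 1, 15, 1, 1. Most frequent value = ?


Frequencies: 1:3, 14:2, 15:1, 20:1
Max frequency = 3
Mode = 1

Mode = 1


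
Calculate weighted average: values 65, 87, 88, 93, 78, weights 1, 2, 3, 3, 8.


Numerator = 65*1 + 87*2 + 88*3 + 93*3 + 78*8 = 1406
Denominator = 1 + 2 + 3 + 3 + 8 = 17
WM = 1406/17 = 82.7059

WM = 82.7059


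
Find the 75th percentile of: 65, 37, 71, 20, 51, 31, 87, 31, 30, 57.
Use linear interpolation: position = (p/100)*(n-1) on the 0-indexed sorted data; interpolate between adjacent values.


Sorted: 20, 30, 31, 31, 37, 51, 57, 65, 71, 87
n = 10
Index = 75/100 * 9 = 6.7500
Lower = data[6] = 57, Upper = data[7] = 65
P75 = 57 + 0.7500*(8) = 63.0000

P75 = 63.0000


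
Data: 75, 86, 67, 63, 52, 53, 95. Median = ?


Sorted: 52, 53, 63, 67, 75, 86, 95
n = 7 (odd)
Middle value = 67

Median = 67


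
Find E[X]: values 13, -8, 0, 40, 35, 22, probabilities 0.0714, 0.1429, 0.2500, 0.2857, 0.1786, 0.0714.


E[X] = 13*0.0714 - 8*0.1429 + 0*0.2500 + 40*0.2857 + 35*0.1786 + 22*0.0714
= 0.9282 - 1.1432 + 0 + 11.4280 + 6.2510 + 1.5708
= 19.0348

E[X] = 19.0348


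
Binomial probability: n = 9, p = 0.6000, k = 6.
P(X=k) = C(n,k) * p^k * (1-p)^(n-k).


C(9,6) = 84
p^6 = 0.046656
(1-p)^3 = 0.064000
P = 84 * 0.046656 * 0.064000 = 0.2508

P(X=6) = 0.2508


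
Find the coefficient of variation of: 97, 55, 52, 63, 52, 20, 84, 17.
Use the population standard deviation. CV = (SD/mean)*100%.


Mean = 55.0000
SD = 25.8747
CV = (25.8747/55.0000)*100 = 47.0449%

CV = 47.0449%


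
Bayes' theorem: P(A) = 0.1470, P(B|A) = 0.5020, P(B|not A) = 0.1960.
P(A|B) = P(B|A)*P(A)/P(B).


P(B) = P(B|A)*P(A) + P(B|A')*P(A')
= 0.5020*0.1470 + 0.1960*0.8530
= 0.073794 + 0.167188 = 0.240982
P(A|B) = 0.073794/0.240982 = 0.3062

P(A|B) = 0.3062


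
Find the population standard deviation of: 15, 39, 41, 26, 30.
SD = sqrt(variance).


Mean = 30.2000
Variance = 88.5600
SD = sqrt(88.5600) = 9.4106

SD = 9.4106


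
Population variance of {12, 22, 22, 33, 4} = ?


Mean = 18.6000
Squared deviations: 43.5600, 11.5600, 11.5600, 207.3600, 213.1600
Sum = 487.2000
Variance = 487.2000/5 = 97.4400

Variance = 97.4400


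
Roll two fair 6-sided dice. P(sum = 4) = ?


Total outcomes = 6×6 = 36
Favorable (sum = 4): 3
P = 3/36 = 0.0833

P = 0.0833


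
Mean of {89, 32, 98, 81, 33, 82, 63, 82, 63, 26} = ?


Sum = 89 + 32 + 98 + 81 + 33 + 82 + 63 + 82 + 63 + 26 = 649
n = 10
Mean = 649/10 = 64.9000

Mean = 64.9000


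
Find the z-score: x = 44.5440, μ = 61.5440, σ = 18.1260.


z = (44.5440 - 61.5440)/18.1260
= -17.0000/18.1260
= -0.9379

z = -0.9379


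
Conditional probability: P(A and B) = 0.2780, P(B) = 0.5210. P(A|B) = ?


P(A|B) = 0.2780/0.5210 = 0.5336

P(A|B) = 0.5336


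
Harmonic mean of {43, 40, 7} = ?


Sum of reciprocals = 1/43 + 1/40 + 1/7 = 0.191113
HM = 3/0.191113 = 15.6975

HM = 15.6975


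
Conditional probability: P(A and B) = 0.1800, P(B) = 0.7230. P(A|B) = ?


P(A|B) = 0.1800/0.7230 = 0.2490

P(A|B) = 0.2490


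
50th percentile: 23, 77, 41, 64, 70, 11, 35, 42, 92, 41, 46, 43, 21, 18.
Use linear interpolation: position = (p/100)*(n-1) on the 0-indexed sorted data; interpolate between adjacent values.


Sorted: 11, 18, 21, 23, 35, 41, 41, 42, 43, 46, 64, 70, 77, 92
n = 14
Index = 50/100 * 13 = 6.5000
Lower = data[6] = 41, Upper = data[7] = 42
P50 = 41 + 0.5000*(1) = 41.5000

P50 = 41.5000


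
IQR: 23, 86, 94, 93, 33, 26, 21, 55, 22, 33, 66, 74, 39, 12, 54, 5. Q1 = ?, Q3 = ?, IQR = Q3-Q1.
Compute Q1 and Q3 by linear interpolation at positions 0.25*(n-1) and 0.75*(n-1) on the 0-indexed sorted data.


Sorted: 5, 12, 21, 22, 23, 26, 33, 33, 39, 54, 55, 66, 74, 86, 93, 94
Q1 (25th %ile) = 22.7500
Q3 (75th %ile) = 68.0000
IQR = 68.0000 - 22.7500 = 45.2500

IQR = 45.2500


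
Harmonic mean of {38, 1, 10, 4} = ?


Sum of reciprocals = 1/38 + 1/1 + 1/10 + 1/4 = 1.376316
HM = 4/1.376316 = 2.9063

HM = 2.9063


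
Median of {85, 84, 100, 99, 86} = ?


Sorted: 84, 85, 86, 99, 100
n = 5 (odd)
Middle value = 86

Median = 86


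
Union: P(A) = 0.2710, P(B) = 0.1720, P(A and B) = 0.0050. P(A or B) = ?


P(A∪B) = 0.2710 + 0.1720 - 0.0050
= 0.4430 - 0.0050
= 0.4380

P(A∪B) = 0.4380


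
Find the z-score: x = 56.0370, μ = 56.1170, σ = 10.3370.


z = (56.0370 - 56.1170)/10.3370
= -0.0800/10.3370
= -0.0077

z = -0.0077


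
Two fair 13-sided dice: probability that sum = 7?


Total outcomes = 13×13 = 169
Favorable (sum = 7): 6
P = 6/169 = 0.0355

P = 0.0355


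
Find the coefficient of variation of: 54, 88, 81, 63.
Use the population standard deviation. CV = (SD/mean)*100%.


Mean = 71.5000
SD = 13.6107
CV = (13.6107/71.5000)*100 = 19.0359%

CV = 19.0359%


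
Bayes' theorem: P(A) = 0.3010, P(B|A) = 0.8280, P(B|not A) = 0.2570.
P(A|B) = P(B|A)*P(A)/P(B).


P(B) = P(B|A)*P(A) + P(B|A')*P(A')
= 0.8280*0.3010 + 0.2570*0.6990
= 0.249228 + 0.179643 = 0.428871
P(A|B) = 0.249228/0.428871 = 0.5811

P(A|B) = 0.5811


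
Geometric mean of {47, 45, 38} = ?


Product = 47 × 45 × 38 = 80370
GM = 80370^(1/3) = 43.1550

GM = 43.1550


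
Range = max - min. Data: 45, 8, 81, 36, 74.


Max = 81, Min = 8
Range = 81 - 8 = 73

Range = 73


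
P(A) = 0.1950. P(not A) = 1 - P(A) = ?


P(not A) = 1 - 0.1950 = 0.8050

P(not A) = 0.8050


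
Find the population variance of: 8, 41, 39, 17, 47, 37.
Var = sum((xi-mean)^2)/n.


Mean = 31.5000
Squared deviations: 552.2500, 90.2500, 56.2500, 210.2500, 240.2500, 30.2500
Sum = 1179.5000
Variance = 1179.5000/6 = 196.5833

Variance = 196.5833


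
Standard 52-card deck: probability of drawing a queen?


4 queens in 52 cards
P = 4/52 = 0.0769

P = 0.0769


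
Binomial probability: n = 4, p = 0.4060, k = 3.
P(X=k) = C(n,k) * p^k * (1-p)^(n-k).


C(4,3) = 4
p^3 = 0.066923
(1-p)^1 = 0.594000
P = 4 * 0.066923 * 0.594000 = 0.1590

P(X=3) = 0.1590


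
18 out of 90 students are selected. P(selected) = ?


P = 18/90 = 0.2000

P = 0.2000


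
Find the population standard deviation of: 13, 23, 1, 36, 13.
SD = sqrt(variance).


Mean = 17.2000
Variance = 136.9600
SD = sqrt(136.9600) = 11.7030

SD = 11.7030


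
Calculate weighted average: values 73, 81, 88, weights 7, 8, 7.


Numerator = 73*7 + 81*8 + 88*7 = 1775
Denominator = 7 + 8 + 7 = 22
WM = 1775/22 = 80.6818

WM = 80.6818


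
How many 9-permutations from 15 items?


P(15,9) = 15!/6!
= 1307674368000/720
= 1816214400

P(15,9) = 1816214400


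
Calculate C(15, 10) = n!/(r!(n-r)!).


C(15,10) = 15!/(10! × 5!)
= 1307674368000/(3628800 × 120)
= 3003

C(15,10) = 3003


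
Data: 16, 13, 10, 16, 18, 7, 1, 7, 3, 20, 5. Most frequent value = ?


Frequencies: 1:1, 3:1, 5:1, 7:2, 10:1, 13:1, 16:2, 18:1, 20:1
Max frequency = 2
Mode = 7, 16

Mode = 7, 16


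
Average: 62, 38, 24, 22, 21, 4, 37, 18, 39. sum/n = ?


Sum = 62 + 38 + 24 + 22 + 21 + 4 + 37 + 18 + 39 = 265
n = 9
Mean = 265/9 = 29.4444

Mean = 29.4444


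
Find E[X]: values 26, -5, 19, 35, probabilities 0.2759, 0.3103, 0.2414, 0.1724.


E[X] = 26*0.2759 - 5*0.3103 + 19*0.2414 + 35*0.1724
= 7.1734 - 1.5515 + 4.5866 + 6.0340
= 16.2425

E[X] = 16.2425


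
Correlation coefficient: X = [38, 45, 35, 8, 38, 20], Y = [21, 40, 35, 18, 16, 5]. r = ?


Mean X = 30.6667, Mean Y = 22.5000
SD X = 12.644718, SD Y = 11.786291
Cov = 89.166667
r = 89.166667/(12.644718*11.786291) = 0.5983

r = 0.5983


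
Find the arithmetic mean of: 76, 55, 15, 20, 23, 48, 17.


Sum = 76 + 55 + 15 + 20 + 23 + 48 + 17 = 254
n = 7
Mean = 254/7 = 36.2857

Mean = 36.2857


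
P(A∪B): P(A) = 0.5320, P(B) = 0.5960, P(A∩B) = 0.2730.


P(A∪B) = 0.5320 + 0.5960 - 0.2730
= 1.1280 - 0.2730
= 0.8550

P(A∪B) = 0.8550


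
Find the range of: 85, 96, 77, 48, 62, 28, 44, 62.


Max = 96, Min = 28
Range = 96 - 28 = 68

Range = 68


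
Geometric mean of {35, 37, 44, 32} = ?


Product = 35 × 37 × 44 × 32 = 1823360
GM = 1823360^(1/4) = 36.7467

GM = 36.7467


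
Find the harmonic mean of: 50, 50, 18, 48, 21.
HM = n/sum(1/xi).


Sum of reciprocals = 1/50 + 1/50 + 1/18 + 1/48 + 1/21 = 0.164008
HM = 5/0.164008 = 30.4863

HM = 30.4863


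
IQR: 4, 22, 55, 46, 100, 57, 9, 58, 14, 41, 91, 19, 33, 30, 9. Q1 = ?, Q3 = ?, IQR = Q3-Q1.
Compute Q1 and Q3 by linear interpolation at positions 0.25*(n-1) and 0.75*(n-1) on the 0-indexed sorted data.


Sorted: 4, 9, 9, 14, 19, 22, 30, 33, 41, 46, 55, 57, 58, 91, 100
Q1 (25th %ile) = 16.5000
Q3 (75th %ile) = 56.0000
IQR = 56.0000 - 16.5000 = 39.5000

IQR = 39.5000


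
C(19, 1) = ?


C(19,1) = 19!/(1! × 18!)
= 121645100408832000/(1 × 6402373705728000)
= 19

C(19,1) = 19


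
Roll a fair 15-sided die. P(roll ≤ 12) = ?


Favorable outcomes (roll ≤ 12): 12
Total outcomes = 15
P = 12/15 = 0.8000

P = 0.8000


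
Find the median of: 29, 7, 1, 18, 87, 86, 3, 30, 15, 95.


Sorted: 1, 3, 7, 15, 18, 29, 30, 86, 87, 95
n = 10 (even)
Middle values: 18 and 29
Median = (18+29)/2 = 23.5000

Median = 23.5000


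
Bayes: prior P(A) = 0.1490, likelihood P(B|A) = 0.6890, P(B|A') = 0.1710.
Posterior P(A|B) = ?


P(B) = P(B|A)*P(A) + P(B|A')*P(A')
= 0.6890*0.1490 + 0.1710*0.8510
= 0.102661 + 0.145521 = 0.248182
P(A|B) = 0.102661/0.248182 = 0.4137

P(A|B) = 0.4137


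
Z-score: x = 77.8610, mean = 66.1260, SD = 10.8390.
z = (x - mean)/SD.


z = (77.8610 - 66.1260)/10.8390
= 11.7350/10.8390
= 1.0827

z = 1.0827


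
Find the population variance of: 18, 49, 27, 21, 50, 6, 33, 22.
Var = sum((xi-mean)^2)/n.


Mean = 28.2500
Squared deviations: 105.0625, 430.5625, 1.5625, 52.5625, 473.0625, 495.0625, 22.5625, 39.0625
Sum = 1619.5000
Variance = 1619.5000/8 = 202.4375

Variance = 202.4375


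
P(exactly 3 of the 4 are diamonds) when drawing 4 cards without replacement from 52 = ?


Hypergeometric: P(X=3) = C(13,3)·C(39,1) / C(52,4)
= 286 × 39 / 270725
= 11154/270725 = 0.0412

P = 0.0412


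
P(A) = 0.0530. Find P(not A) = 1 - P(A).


P(not A) = 1 - 0.0530 = 0.9470

P(not A) = 0.9470


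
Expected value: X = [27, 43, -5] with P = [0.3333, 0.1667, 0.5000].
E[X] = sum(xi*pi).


E[X] = 27*0.3333 + 43*0.1667 - 5*0.5000
= 8.9991 + 7.1681 - 2.5000
= 13.6672

E[X] = 13.6672


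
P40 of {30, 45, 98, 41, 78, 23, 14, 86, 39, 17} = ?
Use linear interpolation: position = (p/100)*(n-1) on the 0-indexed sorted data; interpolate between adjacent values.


Sorted: 14, 17, 23, 30, 39, 41, 45, 78, 86, 98
n = 10
Index = 40/100 * 9 = 3.6000
Lower = data[3] = 30, Upper = data[4] = 39
P40 = 30 + 0.6000*(9) = 35.4000

P40 = 35.4000


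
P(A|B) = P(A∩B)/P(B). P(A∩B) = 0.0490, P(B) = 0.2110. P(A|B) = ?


P(A|B) = 0.0490/0.2110 = 0.2322

P(A|B) = 0.2322


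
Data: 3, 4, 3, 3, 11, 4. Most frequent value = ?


Frequencies: 3:3, 4:2, 11:1
Max frequency = 3
Mode = 3

Mode = 3


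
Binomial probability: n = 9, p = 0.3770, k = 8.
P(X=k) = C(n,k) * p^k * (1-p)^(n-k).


C(9,8) = 9
p^8 = 0.000408
(1-p)^1 = 0.623000
P = 9 * 0.000408 * 0.623000 = 0.0023

P(X=8) = 0.0023


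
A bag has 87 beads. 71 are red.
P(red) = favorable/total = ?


P = 71/87 = 0.8161

P = 0.8161


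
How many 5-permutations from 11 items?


P(11,5) = 11!/6!
= 39916800/720
= 55440

P(11,5) = 55440


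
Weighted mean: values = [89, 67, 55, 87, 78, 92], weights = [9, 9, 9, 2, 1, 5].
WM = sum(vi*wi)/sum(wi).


Numerator = 89*9 + 67*9 + 55*9 + 87*2 + 78*1 + 92*5 = 2611
Denominator = 9 + 9 + 9 + 2 + 1 + 5 = 35
WM = 2611/35 = 74.6000

WM = 74.6000


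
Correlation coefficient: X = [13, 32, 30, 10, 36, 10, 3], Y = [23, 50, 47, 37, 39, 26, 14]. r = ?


Mean X = 19.1429, Mean Y = 33.7143
SD X = 12.147058, SD Y = 12.209063
Cov = 123.897959
r = 123.897959/(12.147058*12.209063) = 0.8354

r = 0.8354


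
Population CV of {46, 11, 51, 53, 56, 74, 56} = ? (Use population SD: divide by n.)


Mean = 49.5714
SD = 17.7028
CV = (17.7028/49.5714)*100 = 35.7116%

CV = 35.7116%


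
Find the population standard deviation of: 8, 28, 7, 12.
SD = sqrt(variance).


Mean = 13.7500
Variance = 71.1875
SD = sqrt(71.1875) = 8.4373

SD = 8.4373


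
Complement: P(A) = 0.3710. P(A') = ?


P(not A) = 1 - 0.3710 = 0.6290

P(not A) = 0.6290


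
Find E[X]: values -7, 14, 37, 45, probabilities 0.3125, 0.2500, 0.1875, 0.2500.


E[X] = -7*0.3125 + 14*0.2500 + 37*0.1875 + 45*0.2500
= -2.1875 + 3.5000 + 6.9375 + 11.2500
= 19.5000

E[X] = 19.5000


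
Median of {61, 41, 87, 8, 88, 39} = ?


Sorted: 8, 39, 41, 61, 87, 88
n = 6 (even)
Middle values: 41 and 61
Median = (41+61)/2 = 51.0000

Median = 51.0000


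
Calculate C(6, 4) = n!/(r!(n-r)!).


C(6,4) = 6!/(4! × 2!)
= 720/(24 × 2)
= 15

C(6,4) = 15


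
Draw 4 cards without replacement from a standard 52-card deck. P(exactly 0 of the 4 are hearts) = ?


Hypergeometric: P(X=0) = C(13,0)·C(39,4) / C(52,4)
= 1 × 82251 / 270725
= 82251/270725 = 0.3038

P = 0.3038


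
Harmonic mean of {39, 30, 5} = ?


Sum of reciprocals = 1/39 + 1/30 + 1/5 = 0.258974
HM = 3/0.258974 = 11.5842

HM = 11.5842


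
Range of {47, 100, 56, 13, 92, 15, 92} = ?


Max = 100, Min = 13
Range = 100 - 13 = 87

Range = 87


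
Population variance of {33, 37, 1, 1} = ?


Mean = 18.0000
Squared deviations: 225.0000, 361.0000, 289.0000, 289.0000
Sum = 1164.0000
Variance = 1164.0000/4 = 291.0000

Variance = 291.0000


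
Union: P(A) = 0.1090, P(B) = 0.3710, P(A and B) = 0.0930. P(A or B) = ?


P(A∪B) = 0.1090 + 0.3710 - 0.0930
= 0.4800 - 0.0930
= 0.3870

P(A∪B) = 0.3870


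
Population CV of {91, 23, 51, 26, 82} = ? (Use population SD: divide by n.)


Mean = 54.6000
SD = 27.9471
CV = (27.9471/54.6000)*100 = 51.1852%

CV = 51.1852%


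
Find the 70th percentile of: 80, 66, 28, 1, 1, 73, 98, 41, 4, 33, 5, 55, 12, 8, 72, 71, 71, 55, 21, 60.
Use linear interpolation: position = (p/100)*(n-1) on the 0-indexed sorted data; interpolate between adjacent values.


Sorted: 1, 1, 4, 5, 8, 12, 21, 28, 33, 41, 55, 55, 60, 66, 71, 71, 72, 73, 80, 98
n = 20
Index = 70/100 * 19 = 13.3000
Lower = data[13] = 66, Upper = data[14] = 71
P70 = 66 + 0.3000*(5) = 67.5000

P70 = 67.5000


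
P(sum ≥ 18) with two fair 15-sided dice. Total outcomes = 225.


Total outcomes = 15×15 = 225
Favorable (sum ≥ 18): 91
P = 91/225 = 0.4044

P = 0.4044


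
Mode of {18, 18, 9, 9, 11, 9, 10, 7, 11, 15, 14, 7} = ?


Frequencies: 7:2, 9:3, 10:1, 11:2, 14:1, 15:1, 18:2
Max frequency = 3
Mode = 9

Mode = 9


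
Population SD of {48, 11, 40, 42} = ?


Mean = 35.2500
Variance = 204.6875
SD = sqrt(204.6875) = 14.3069

SD = 14.3069


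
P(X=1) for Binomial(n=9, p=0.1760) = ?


C(9,1) = 9
p^1 = 0.176000
(1-p)^8 = 0.212529
P = 9 * 0.176000 * 0.212529 = 0.3366

P(X=1) = 0.3366


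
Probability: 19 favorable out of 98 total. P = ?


P = 19/98 = 0.1939

P = 0.1939


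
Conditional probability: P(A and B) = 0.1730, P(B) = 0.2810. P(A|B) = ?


P(A|B) = 0.1730/0.2810 = 0.6157

P(A|B) = 0.6157


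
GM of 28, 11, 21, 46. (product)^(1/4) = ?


Product = 28 × 11 × 21 × 46 = 297528
GM = 297528^(1/4) = 23.3551

GM = 23.3551


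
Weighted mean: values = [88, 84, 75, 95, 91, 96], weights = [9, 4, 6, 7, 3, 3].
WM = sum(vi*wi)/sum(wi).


Numerator = 88*9 + 84*4 + 75*6 + 95*7 + 91*3 + 96*3 = 2804
Denominator = 9 + 4 + 6 + 7 + 3 + 3 = 32
WM = 2804/32 = 87.6250

WM = 87.6250


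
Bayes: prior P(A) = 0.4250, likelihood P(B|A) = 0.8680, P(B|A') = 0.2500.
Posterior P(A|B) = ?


P(B) = P(B|A)*P(A) + P(B|A')*P(A')
= 0.8680*0.4250 + 0.2500*0.5750
= 0.368900 + 0.143750 = 0.512650
P(A|B) = 0.368900/0.512650 = 0.7196

P(A|B) = 0.7196


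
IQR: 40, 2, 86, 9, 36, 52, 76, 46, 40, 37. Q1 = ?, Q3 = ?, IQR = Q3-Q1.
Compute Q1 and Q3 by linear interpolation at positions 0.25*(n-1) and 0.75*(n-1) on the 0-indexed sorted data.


Sorted: 2, 9, 36, 37, 40, 40, 46, 52, 76, 86
Q1 (25th %ile) = 36.2500
Q3 (75th %ile) = 50.5000
IQR = 50.5000 - 36.2500 = 14.2500

IQR = 14.2500


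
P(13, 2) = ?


P(13,2) = 13!/11!
= 6227020800/39916800
= 156

P(13,2) = 156


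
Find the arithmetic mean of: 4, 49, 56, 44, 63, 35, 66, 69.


Sum = 4 + 49 + 56 + 44 + 63 + 35 + 66 + 69 = 386
n = 8
Mean = 386/8 = 48.2500

Mean = 48.2500


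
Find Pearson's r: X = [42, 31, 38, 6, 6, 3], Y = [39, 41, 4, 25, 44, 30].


Mean X = 21.0000, Mean Y = 30.5000
SD X = 16.350331, SD Y = 13.524669
Cov = -46.333333
r = -46.333333/(16.350331*13.524669) = -0.2095

r = -0.2095


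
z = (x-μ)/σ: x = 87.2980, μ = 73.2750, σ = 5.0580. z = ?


z = (87.2980 - 73.2750)/5.0580
= 14.0230/5.0580
= 2.7724

z = 2.7724


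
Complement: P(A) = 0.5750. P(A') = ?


P(not A) = 1 - 0.5750 = 0.4250

P(not A) = 0.4250


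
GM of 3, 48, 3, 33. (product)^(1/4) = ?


Product = 3 × 48 × 3 × 33 = 14256
GM = 14256^(1/4) = 10.9270

GM = 10.9270


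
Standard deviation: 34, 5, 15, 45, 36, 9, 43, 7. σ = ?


Mean = 24.2500
Variance = 250.1875
SD = sqrt(250.1875) = 15.8173

SD = 15.8173


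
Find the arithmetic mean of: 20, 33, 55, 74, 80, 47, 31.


Sum = 20 + 33 + 55 + 74 + 80 + 47 + 31 = 340
n = 7
Mean = 340/7 = 48.5714

Mean = 48.5714


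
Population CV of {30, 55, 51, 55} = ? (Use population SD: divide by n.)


Mean = 47.7500
SD = 10.3773
CV = (10.3773/47.7500)*100 = 21.7325%

CV = 21.7325%


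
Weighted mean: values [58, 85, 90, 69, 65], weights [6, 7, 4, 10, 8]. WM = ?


Numerator = 58*6 + 85*7 + 90*4 + 69*10 + 65*8 = 2513
Denominator = 6 + 7 + 4 + 10 + 8 = 35
WM = 2513/35 = 71.8000

WM = 71.8000


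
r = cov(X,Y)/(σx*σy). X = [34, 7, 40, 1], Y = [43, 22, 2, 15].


Mean X = 20.5000, Mean Y = 20.5000
SD X = 16.770510, SD Y = 14.840822
Cov = 7.500000
r = 7.500000/(16.770510*14.840822) = 0.0301

r = 0.0301


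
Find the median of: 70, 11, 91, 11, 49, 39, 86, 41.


Sorted: 11, 11, 39, 41, 49, 70, 86, 91
n = 8 (even)
Middle values: 41 and 49
Median = (41+49)/2 = 45.0000

Median = 45.0000


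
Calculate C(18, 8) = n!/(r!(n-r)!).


C(18,8) = 18!/(8! × 10!)
= 6402373705728000/(40320 × 3628800)
= 43758

C(18,8) = 43758


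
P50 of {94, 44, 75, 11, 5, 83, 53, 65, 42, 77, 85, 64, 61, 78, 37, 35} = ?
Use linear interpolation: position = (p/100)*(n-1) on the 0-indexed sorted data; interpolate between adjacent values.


Sorted: 5, 11, 35, 37, 42, 44, 53, 61, 64, 65, 75, 77, 78, 83, 85, 94
n = 16
Index = 50/100 * 15 = 7.5000
Lower = data[7] = 61, Upper = data[8] = 64
P50 = 61 + 0.5000*(3) = 62.5000

P50 = 62.5000


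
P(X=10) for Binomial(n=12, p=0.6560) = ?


C(12,10) = 66
p^10 = 0.014758
(1-p)^2 = 0.118336
P = 66 * 0.014758 * 0.118336 = 0.1153

P(X=10) = 0.1153


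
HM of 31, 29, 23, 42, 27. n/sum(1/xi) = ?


Sum of reciprocals = 1/31 + 1/29 + 1/23 + 1/42 + 1/27 = 0.171066
HM = 5/0.171066 = 29.2285

HM = 29.2285


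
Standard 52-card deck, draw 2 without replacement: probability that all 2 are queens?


P(all queens) = (4/52) × (3/51)
= 0.0045

P = 0.0045


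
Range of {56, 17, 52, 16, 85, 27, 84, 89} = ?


Max = 89, Min = 16
Range = 89 - 16 = 73

Range = 73


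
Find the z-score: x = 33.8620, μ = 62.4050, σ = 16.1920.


z = (33.8620 - 62.4050)/16.1920
= -28.5430/16.1920
= -1.7628

z = -1.7628


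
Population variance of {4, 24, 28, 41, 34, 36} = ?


Mean = 27.8333
Squared deviations: 568.0278, 14.6944, 0.0278, 173.3611, 38.0278, 66.6944
Sum = 860.8333
Variance = 860.8333/6 = 143.4722

Variance = 143.4722


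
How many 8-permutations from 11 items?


P(11,8) = 11!/3!
= 39916800/6
= 6652800

P(11,8) = 6652800


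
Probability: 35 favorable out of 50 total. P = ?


P = 35/50 = 0.7000

P = 0.7000


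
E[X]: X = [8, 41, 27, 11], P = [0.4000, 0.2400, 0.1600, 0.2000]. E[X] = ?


E[X] = 8*0.4000 + 41*0.2400 + 27*0.1600 + 11*0.2000
= 3.2000 + 9.8400 + 4.3200 + 2.2000
= 19.5600

E[X] = 19.5600


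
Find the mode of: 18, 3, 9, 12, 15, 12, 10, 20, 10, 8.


Frequencies: 3:1, 8:1, 9:1, 10:2, 12:2, 15:1, 18:1, 20:1
Max frequency = 2
Mode = 10, 12

Mode = 10, 12


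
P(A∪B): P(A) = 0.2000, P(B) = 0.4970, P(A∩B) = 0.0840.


P(A∪B) = 0.2000 + 0.4970 - 0.0840
= 0.6970 - 0.0840
= 0.6130

P(A∪B) = 0.6130


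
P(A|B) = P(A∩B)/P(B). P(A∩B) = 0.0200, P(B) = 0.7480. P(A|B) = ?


P(A|B) = 0.0200/0.7480 = 0.0267

P(A|B) = 0.0267


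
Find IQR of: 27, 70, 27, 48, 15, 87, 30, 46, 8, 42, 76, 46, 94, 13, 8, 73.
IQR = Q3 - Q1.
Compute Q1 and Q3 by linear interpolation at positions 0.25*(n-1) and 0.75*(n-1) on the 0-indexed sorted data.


Sorted: 8, 8, 13, 15, 27, 27, 30, 42, 46, 46, 48, 70, 73, 76, 87, 94
Q1 (25th %ile) = 24.0000
Q3 (75th %ile) = 70.7500
IQR = 70.7500 - 24.0000 = 46.7500

IQR = 46.7500


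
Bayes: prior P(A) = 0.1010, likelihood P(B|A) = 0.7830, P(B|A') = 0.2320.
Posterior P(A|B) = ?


P(B) = P(B|A)*P(A) + P(B|A')*P(A')
= 0.7830*0.1010 + 0.2320*0.8990
= 0.079083 + 0.208568 = 0.287651
P(A|B) = 0.079083/0.287651 = 0.2749

P(A|B) = 0.2749


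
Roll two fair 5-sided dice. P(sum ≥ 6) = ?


Total outcomes = 5×5 = 25
Favorable (sum ≥ 6): 15
P = 15/25 = 0.6000

P = 0.6000


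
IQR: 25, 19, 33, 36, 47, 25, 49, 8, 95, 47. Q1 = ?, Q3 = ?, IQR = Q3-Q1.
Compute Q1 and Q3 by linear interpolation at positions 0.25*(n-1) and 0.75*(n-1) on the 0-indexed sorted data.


Sorted: 8, 19, 25, 25, 33, 36, 47, 47, 49, 95
Q1 (25th %ile) = 25.0000
Q3 (75th %ile) = 47.0000
IQR = 47.0000 - 25.0000 = 22.0000

IQR = 22.0000


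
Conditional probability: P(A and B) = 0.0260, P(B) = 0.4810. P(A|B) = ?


P(A|B) = 0.0260/0.4810 = 0.0541

P(A|B) = 0.0541


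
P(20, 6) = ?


P(20,6) = 20!/14!
= 2432902008176640000/87178291200
= 27907200

P(20,6) = 27907200


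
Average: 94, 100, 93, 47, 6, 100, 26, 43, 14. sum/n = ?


Sum = 94 + 100 + 93 + 47 + 6 + 100 + 26 + 43 + 14 = 523
n = 9
Mean = 523/9 = 58.1111

Mean = 58.1111


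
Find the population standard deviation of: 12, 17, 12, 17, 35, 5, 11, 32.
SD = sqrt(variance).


Mean = 17.6250
Variance = 96.9844
SD = sqrt(96.9844) = 9.8481

SD = 9.8481


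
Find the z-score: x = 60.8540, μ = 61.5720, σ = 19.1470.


z = (60.8540 - 61.5720)/19.1470
= -0.7180/19.1470
= -0.0375

z = -0.0375


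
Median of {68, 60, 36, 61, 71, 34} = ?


Sorted: 34, 36, 60, 61, 68, 71
n = 6 (even)
Middle values: 60 and 61
Median = (60+61)/2 = 60.5000

Median = 60.5000


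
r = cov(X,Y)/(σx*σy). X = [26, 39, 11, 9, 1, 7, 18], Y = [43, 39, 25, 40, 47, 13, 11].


Mean X = 15.8571, Mean Y = 31.1429
SD X = 12.028877, SD Y = 13.653137
Cov = 21.877551
r = 21.877551/(12.028877*13.653137) = 0.1332

r = 0.1332


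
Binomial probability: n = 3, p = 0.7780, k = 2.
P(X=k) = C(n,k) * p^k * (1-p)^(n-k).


C(3,2) = 3
p^2 = 0.605284
(1-p)^1 = 0.222000
P = 3 * 0.605284 * 0.222000 = 0.4031

P(X=2) = 0.4031


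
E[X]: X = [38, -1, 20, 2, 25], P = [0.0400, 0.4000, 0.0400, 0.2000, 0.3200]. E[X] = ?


E[X] = 38*0.0400 - 1*0.4000 + 20*0.0400 + 2*0.2000 + 25*0.3200
= 1.5200 - 0.4000 + 0.8000 + 0.4000 + 8.0000
= 10.3200

E[X] = 10.3200


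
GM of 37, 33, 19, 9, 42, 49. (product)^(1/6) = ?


Product = 37 × 33 × 19 × 9 × 42 × 49 = 429691878
GM = 429691878^(1/6) = 27.4701

GM = 27.4701


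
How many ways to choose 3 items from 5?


C(5,3) = 5!/(3! × 2!)
= 120/(6 × 2)
= 10

C(5,3) = 10


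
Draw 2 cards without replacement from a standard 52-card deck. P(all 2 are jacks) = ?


P(all jacks) = (4/52) × (3/51)
= 0.0045

P = 0.0045


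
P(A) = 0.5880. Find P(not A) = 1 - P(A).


P(not A) = 1 - 0.5880 = 0.4120

P(not A) = 0.4120


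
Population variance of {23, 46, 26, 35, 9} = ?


Mean = 27.8000
Squared deviations: 23.0400, 331.2400, 3.2400, 51.8400, 353.4400
Sum = 762.8000
Variance = 762.8000/5 = 152.5600

Variance = 152.5600


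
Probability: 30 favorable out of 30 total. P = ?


P = 30/30 = 1.0000

P = 1.0000


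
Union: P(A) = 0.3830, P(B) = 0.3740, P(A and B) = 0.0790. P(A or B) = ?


P(A∪B) = 0.3830 + 0.3740 - 0.0790
= 0.7570 - 0.0790
= 0.6780

P(A∪B) = 0.6780


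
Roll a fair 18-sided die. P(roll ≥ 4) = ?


Favorable outcomes (roll ≥ 4): 15
Total outcomes = 18
P = 15/18 = 0.8333

P = 0.8333


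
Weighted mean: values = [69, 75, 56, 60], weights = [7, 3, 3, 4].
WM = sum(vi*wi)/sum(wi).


Numerator = 69*7 + 75*3 + 56*3 + 60*4 = 1116
Denominator = 7 + 3 + 3 + 4 = 17
WM = 1116/17 = 65.6471

WM = 65.6471


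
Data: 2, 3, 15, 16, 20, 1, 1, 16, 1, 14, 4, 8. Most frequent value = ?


Frequencies: 1:3, 2:1, 3:1, 4:1, 8:1, 14:1, 15:1, 16:2, 20:1
Max frequency = 3
Mode = 1

Mode = 1


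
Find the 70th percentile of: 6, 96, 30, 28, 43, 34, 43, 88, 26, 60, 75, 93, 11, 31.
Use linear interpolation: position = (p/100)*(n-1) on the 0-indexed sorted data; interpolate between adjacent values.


Sorted: 6, 11, 26, 28, 30, 31, 34, 43, 43, 60, 75, 88, 93, 96
n = 14
Index = 70/100 * 13 = 9.1000
Lower = data[9] = 60, Upper = data[10] = 75
P70 = 60 + 0.1000*(15) = 61.5000

P70 = 61.5000


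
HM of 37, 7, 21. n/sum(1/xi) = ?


Sum of reciprocals = 1/37 + 1/7 + 1/21 = 0.217503
HM = 3/0.217503 = 13.7929

HM = 13.7929


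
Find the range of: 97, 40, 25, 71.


Max = 97, Min = 25
Range = 97 - 25 = 72

Range = 72


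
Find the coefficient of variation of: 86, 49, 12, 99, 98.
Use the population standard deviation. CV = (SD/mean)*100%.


Mean = 68.8000
SD = 33.7010
CV = (33.7010/68.8000)*100 = 48.9841%

CV = 48.9841%


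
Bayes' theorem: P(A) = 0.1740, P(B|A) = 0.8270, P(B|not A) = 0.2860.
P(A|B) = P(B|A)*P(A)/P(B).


P(B) = P(B|A)*P(A) + P(B|A')*P(A')
= 0.8270*0.1740 + 0.2860*0.8260
= 0.143898 + 0.236236 = 0.380134
P(A|B) = 0.143898/0.380134 = 0.3785

P(A|B) = 0.3785


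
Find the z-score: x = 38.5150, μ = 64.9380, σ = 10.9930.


z = (38.5150 - 64.9380)/10.9930
= -26.4230/10.9930
= -2.4036

z = -2.4036


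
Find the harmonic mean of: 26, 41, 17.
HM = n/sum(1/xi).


Sum of reciprocals = 1/26 + 1/41 + 1/17 = 0.121675
HM = 3/0.121675 = 24.6558

HM = 24.6558


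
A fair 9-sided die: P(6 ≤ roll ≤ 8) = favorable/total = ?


Favorable outcomes (6 ≤ roll ≤ 8): 3
Total outcomes = 9
P = 3/9 = 0.3333

P = 0.3333


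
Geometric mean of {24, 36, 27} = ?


Product = 24 × 36 × 27 = 23328
GM = 23328^(1/3) = 28.5732

GM = 28.5732


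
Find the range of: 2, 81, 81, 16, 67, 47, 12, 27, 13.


Max = 81, Min = 2
Range = 81 - 2 = 79

Range = 79


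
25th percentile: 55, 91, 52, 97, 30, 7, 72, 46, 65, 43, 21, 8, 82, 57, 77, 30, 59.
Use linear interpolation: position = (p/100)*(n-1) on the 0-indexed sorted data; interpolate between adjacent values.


Sorted: 7, 8, 21, 30, 30, 43, 46, 52, 55, 57, 59, 65, 72, 77, 82, 91, 97
n = 17
Index = 25/100 * 16 = 4.0000
Lower = data[4] = 30, Upper = data[5] = 43
P25 = 30 + 0*(13) = 30.0000

P25 = 30.0000


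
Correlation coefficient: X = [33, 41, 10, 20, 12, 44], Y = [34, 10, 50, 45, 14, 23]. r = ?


Mean X = 26.6667, Mean Y = 29.3333
SD X = 13.437096, SD Y = 14.962917
Cov = -96.888889
r = -96.888889/(13.437096*14.962917) = -0.4819

r = -0.4819


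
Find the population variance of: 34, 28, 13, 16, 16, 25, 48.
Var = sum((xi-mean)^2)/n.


Mean = 25.7143
Squared deviations: 68.6531, 5.2245, 161.6531, 94.3673, 94.3673, 0.5102, 496.6531
Sum = 921.4286
Variance = 921.4286/7 = 131.6327

Variance = 131.6327


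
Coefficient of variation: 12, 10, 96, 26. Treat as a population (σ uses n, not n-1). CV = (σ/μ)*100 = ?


Mean = 36.0000
SD = 35.1852
CV = (35.1852/36.0000)*100 = 97.7367%

CV = 97.7367%


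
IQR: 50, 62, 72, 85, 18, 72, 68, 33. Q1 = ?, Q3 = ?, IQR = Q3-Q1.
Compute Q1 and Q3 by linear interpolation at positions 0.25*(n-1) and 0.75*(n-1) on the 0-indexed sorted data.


Sorted: 18, 33, 50, 62, 68, 72, 72, 85
Q1 (25th %ile) = 45.7500
Q3 (75th %ile) = 72.0000
IQR = 72.0000 - 45.7500 = 26.2500

IQR = 26.2500


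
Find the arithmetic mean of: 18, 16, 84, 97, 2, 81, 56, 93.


Sum = 18 + 16 + 84 + 97 + 2 + 81 + 56 + 93 = 447
n = 8
Mean = 447/8 = 55.8750

Mean = 55.8750


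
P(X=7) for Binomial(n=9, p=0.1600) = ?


C(9,7) = 36
p^7 = 2.684355e-06
(1-p)^2 = 0.705600
P = 36 * 2.684355e-06 * 0.705600 = 6.8187e-05

P(X=7) = 6.8187e-05


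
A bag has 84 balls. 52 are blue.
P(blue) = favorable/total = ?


P = 52/84 = 0.6190

P = 0.6190


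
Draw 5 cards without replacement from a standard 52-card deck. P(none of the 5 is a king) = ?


P(no kings) = (48/52) × (47/51) × (46/50) × (45/49) × (44/48)
= 0.6588

P = 0.6588


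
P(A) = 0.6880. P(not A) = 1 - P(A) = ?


P(not A) = 1 - 0.6880 = 0.3120

P(not A) = 0.3120


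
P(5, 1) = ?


P(5,1) = 5!/4!
= 120/24
= 5

P(5,1) = 5


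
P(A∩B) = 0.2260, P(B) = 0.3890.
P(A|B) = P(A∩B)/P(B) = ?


P(A|B) = 0.2260/0.3890 = 0.5810

P(A|B) = 0.5810


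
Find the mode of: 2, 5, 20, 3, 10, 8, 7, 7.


Frequencies: 2:1, 3:1, 5:1, 7:2, 8:1, 10:1, 20:1
Max frequency = 2
Mode = 7

Mode = 7


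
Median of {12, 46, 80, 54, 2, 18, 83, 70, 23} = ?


Sorted: 2, 12, 18, 23, 46, 54, 70, 80, 83
n = 9 (odd)
Middle value = 46

Median = 46


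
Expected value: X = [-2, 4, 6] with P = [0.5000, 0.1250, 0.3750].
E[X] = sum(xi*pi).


E[X] = -2*0.5000 + 4*0.1250 + 6*0.3750
= -1.0000 + 0.5000 + 2.2500
= 1.7500

E[X] = 1.7500


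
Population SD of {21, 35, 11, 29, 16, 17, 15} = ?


Mean = 20.5714
Variance = 62.2449
SD = sqrt(62.2449) = 7.8895

SD = 7.8895


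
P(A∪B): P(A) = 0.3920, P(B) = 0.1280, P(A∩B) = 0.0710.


P(A∪B) = 0.3920 + 0.1280 - 0.0710
= 0.5200 - 0.0710
= 0.4490

P(A∪B) = 0.4490


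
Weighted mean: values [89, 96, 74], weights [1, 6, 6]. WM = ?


Numerator = 89*1 + 96*6 + 74*6 = 1109
Denominator = 1 + 6 + 6 = 13
WM = 1109/13 = 85.3077

WM = 85.3077


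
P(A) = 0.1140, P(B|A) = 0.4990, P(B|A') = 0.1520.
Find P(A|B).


P(B) = P(B|A)*P(A) + P(B|A')*P(A')
= 0.4990*0.1140 + 0.1520*0.8860
= 0.056886 + 0.134672 = 0.191558
P(A|B) = 0.056886/0.191558 = 0.2970

P(A|B) = 0.2970


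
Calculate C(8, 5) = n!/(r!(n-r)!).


C(8,5) = 8!/(5! × 3!)
= 40320/(120 × 6)
= 56

C(8,5) = 56


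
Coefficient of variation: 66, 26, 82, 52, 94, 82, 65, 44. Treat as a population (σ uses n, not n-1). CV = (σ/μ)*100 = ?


Mean = 63.8750
SD = 21.0383
CV = (21.0383/63.8750)*100 = 32.9366%

CV = 32.9366%


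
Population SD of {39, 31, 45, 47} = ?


Mean = 40.5000
Variance = 38.7500
SD = sqrt(38.7500) = 6.2249

SD = 6.2249


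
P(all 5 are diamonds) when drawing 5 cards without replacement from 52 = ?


P(all diamonds) = (13/52) × (12/51) × (11/50) × (10/49) × (9/48)
= 0.0005

P = 0.0005


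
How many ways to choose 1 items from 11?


C(11,1) = 11!/(1! × 10!)
= 39916800/(1 × 3628800)
= 11

C(11,1) = 11


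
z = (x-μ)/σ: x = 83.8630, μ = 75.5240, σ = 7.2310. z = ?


z = (83.8630 - 75.5240)/7.2310
= 8.3390/7.2310
= 1.1532

z = 1.1532


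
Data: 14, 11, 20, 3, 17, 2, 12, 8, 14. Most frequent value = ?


Frequencies: 2:1, 3:1, 8:1, 11:1, 12:1, 14:2, 17:1, 20:1
Max frequency = 2
Mode = 14

Mode = 14


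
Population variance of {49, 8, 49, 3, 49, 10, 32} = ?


Mean = 28.5714
Squared deviations: 417.3265, 423.1837, 417.3265, 653.8980, 417.3265, 344.8980, 11.7551
Sum = 2685.7143
Variance = 2685.7143/7 = 383.6735

Variance = 383.6735


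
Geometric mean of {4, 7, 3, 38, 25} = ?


Product = 4 × 7 × 3 × 38 × 25 = 79800
GM = 79800^(1/5) = 9.5587

GM = 9.5587


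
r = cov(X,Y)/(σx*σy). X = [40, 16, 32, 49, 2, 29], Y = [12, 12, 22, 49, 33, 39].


Mean X = 28.0000, Mean Y = 27.8333
SD X = 15.394804, SD Y = 13.752777
Cov = 49.666667
r = 49.666667/(15.394804*13.752777) = 0.2346

r = 0.2346


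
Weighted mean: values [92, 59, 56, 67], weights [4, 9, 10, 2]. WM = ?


Numerator = 92*4 + 59*9 + 56*10 + 67*2 = 1593
Denominator = 4 + 9 + 10 + 2 = 25
WM = 1593/25 = 63.7200

WM = 63.7200


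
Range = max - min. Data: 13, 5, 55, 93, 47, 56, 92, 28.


Max = 93, Min = 5
Range = 93 - 5 = 88

Range = 88


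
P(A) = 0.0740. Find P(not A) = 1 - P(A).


P(not A) = 1 - 0.0740 = 0.9260

P(not A) = 0.9260


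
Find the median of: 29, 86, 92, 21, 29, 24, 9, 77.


Sorted: 9, 21, 24, 29, 29, 77, 86, 92
n = 8 (even)
Middle values: 29 and 29
Median = (29+29)/2 = 29.0000

Median = 29.0000


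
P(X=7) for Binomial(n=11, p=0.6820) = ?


C(11,7) = 330
p^7 = 0.068626
(1-p)^4 = 0.010226
P = 330 * 0.068626 * 0.010226 = 0.2316

P(X=7) = 0.2316


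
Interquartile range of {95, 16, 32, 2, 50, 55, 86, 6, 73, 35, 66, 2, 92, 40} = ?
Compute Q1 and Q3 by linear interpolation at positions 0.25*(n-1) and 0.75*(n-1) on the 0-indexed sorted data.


Sorted: 2, 2, 6, 16, 32, 35, 40, 50, 55, 66, 73, 86, 92, 95
Q1 (25th %ile) = 20.0000
Q3 (75th %ile) = 71.2500
IQR = 71.2500 - 20.0000 = 51.2500

IQR = 51.2500


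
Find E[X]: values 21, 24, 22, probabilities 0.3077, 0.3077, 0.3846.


E[X] = 21*0.3077 + 24*0.3077 + 22*0.3846
= 6.4617 + 7.3848 + 8.4612
= 22.3077

E[X] = 22.3077


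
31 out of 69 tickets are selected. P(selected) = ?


P = 31/69 = 0.4493

P = 0.4493


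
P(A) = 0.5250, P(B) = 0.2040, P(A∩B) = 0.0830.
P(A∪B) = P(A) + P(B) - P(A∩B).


P(A∪B) = 0.5250 + 0.2040 - 0.0830
= 0.7290 - 0.0830
= 0.6460

P(A∪B) = 0.6460


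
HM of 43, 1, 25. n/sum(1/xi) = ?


Sum of reciprocals = 1/43 + 1/1 + 1/25 = 1.063256
HM = 3/1.063256 = 2.8215

HM = 2.8215


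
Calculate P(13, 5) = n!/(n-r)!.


P(13,5) = 13!/8!
= 6227020800/40320
= 154440

P(13,5) = 154440


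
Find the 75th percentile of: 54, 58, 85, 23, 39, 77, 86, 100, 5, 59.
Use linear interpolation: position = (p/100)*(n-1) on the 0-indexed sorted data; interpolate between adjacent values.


Sorted: 5, 23, 39, 54, 58, 59, 77, 85, 86, 100
n = 10
Index = 75/100 * 9 = 6.7500
Lower = data[6] = 77, Upper = data[7] = 85
P75 = 77 + 0.7500*(8) = 83.0000

P75 = 83.0000


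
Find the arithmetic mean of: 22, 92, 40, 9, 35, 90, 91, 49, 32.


Sum = 22 + 92 + 40 + 9 + 35 + 90 + 91 + 49 + 32 = 460
n = 9
Mean = 460/9 = 51.1111

Mean = 51.1111


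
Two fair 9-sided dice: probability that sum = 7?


Total outcomes = 9×9 = 81
Favorable (sum = 7): 6
P = 6/81 = 0.0741

P = 0.0741


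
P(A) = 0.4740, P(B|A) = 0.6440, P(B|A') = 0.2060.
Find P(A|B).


P(B) = P(B|A)*P(A) + P(B|A')*P(A')
= 0.6440*0.4740 + 0.2060*0.5260
= 0.305256 + 0.108356 = 0.413612
P(A|B) = 0.305256/0.413612 = 0.7380

P(A|B) = 0.7380


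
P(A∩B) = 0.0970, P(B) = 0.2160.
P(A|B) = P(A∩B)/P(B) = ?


P(A|B) = 0.0970/0.2160 = 0.4491

P(A|B) = 0.4491


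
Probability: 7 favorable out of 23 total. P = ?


P = 7/23 = 0.3043

P = 0.3043


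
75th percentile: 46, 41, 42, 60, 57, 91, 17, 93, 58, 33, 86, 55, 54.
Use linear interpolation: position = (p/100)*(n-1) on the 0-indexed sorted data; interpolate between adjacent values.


Sorted: 17, 33, 41, 42, 46, 54, 55, 57, 58, 60, 86, 91, 93
n = 13
Index = 75/100 * 12 = 9.0000
Lower = data[9] = 60, Upper = data[10] = 86
P75 = 60 + 0*(26) = 60.0000

P75 = 60.0000


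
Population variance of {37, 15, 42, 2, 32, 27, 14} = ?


Mean = 24.1429
Squared deviations: 165.3061, 83.5918, 318.8776, 490.3061, 61.7347, 8.1633, 102.8776
Sum = 1230.8571
Variance = 1230.8571/7 = 175.8367

Variance = 175.8367


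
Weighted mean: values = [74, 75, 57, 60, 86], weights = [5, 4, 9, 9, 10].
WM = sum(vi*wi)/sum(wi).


Numerator = 74*5 + 75*4 + 57*9 + 60*9 + 86*10 = 2583
Denominator = 5 + 4 + 9 + 9 + 10 = 37
WM = 2583/37 = 69.8108

WM = 69.8108


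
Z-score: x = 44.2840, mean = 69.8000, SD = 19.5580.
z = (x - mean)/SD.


z = (44.2840 - 69.8000)/19.5580
= -25.5160/19.5580
= -1.3046

z = -1.3046


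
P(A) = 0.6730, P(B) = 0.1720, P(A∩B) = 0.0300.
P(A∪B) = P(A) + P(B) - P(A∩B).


P(A∪B) = 0.6730 + 0.1720 - 0.0300
= 0.8450 - 0.0300
= 0.8150

P(A∪B) = 0.8150


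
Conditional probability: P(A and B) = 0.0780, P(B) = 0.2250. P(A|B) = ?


P(A|B) = 0.0780/0.2250 = 0.3467

P(A|B) = 0.3467


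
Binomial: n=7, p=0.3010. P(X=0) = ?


C(7,0) = 1
p^0 = 1.000000
(1-p)^7 = 0.081534
P = 1 * 1.000000 * 0.081534 = 0.0815

P(X=0) = 0.0815


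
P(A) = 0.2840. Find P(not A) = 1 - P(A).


P(not A) = 1 - 0.2840 = 0.7160

P(not A) = 0.7160


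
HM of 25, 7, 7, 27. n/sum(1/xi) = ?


Sum of reciprocals = 1/25 + 1/7 + 1/7 + 1/27 = 0.362751
HM = 4/0.362751 = 11.0268

HM = 11.0268


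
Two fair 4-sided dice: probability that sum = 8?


Total outcomes = 4×4 = 16
Favorable (sum = 8): 1
P = 1/16 = 0.0625

P = 0.0625


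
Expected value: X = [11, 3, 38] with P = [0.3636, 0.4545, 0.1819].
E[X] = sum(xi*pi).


E[X] = 11*0.3636 + 3*0.4545 + 38*0.1819
= 3.9996 + 1.3635 + 6.9122
= 12.2753

E[X] = 12.2753


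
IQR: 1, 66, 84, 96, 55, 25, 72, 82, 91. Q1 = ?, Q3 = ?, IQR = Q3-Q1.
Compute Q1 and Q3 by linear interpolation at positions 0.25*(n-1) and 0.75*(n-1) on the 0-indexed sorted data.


Sorted: 1, 25, 55, 66, 72, 82, 84, 91, 96
Q1 (25th %ile) = 55.0000
Q3 (75th %ile) = 84.0000
IQR = 84.0000 - 55.0000 = 29.0000

IQR = 29.0000


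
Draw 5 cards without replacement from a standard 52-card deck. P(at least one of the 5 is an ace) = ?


P(at least one) = 1 - P(none)
P(none) = (48/52) × (47/51) × (46/50) × (45/49) × (44/48) = 0.658842
P(at least one) = 1 - 0.658842 = 0.3412

P = 0.3412
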